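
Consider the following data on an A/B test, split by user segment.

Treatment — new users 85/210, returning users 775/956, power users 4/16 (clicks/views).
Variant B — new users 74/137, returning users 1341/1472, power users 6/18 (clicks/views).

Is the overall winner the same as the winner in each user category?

Yes

New users: Treatment 85/210 = 40.5%, Variant B 74/137 = 54.0% → Variant B
Returning users: Treatment 775/956 = 81.1%, Variant B 1341/1472 = 91.1% → Variant B
Power users: Treatment 4/16 = 25.0%, Variant B 6/18 = 33.3% → Variant B
Overall: Treatment 864/1182 = 73.1%, Variant B 1421/1627 = 87.3% → Variant B
Variant B wins overall and in every user group — no reversal.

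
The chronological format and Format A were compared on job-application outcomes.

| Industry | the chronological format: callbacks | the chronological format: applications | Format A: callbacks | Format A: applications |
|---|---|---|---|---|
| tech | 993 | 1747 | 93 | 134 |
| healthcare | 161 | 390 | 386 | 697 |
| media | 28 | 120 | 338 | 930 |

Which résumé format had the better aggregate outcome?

Tech: the chronological format 993/1747 = 56.8%, Format A 93/134 = 69.4% → Format A
Healthcare: the chronological format 161/390 = 41.3%, Format A 386/697 = 55.4% → Format A
Media: the chronological format 28/120 = 23.3%, Format A 338/930 = 36.3% → Format A
Overall: the chronological format 1182/2257 = 52.4%, Format A 817/1761 = 46.4% → the chronological format
(Format A wins every industry group but the chronological format wins overall — Format A's applications skew toward the low-rate media group.)

the chronological format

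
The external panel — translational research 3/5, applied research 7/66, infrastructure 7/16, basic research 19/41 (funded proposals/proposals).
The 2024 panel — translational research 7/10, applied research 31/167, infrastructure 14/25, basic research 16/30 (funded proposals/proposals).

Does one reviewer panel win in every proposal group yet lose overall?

No

Translational research: the external panel 3/5 = 60.0%, the 2024 panel 7/10 = 70.0% → the 2024 panel
Applied research: the external panel 7/66 = 10.6%, the 2024 panel 31/167 = 18.6% → the 2024 panel
Infrastructure: the external panel 7/16 = 43.8%, the 2024 panel 14/25 = 56.0% → the 2024 panel
Basic research: the external panel 19/41 = 46.3%, the 2024 panel 16/30 = 53.3% → the 2024 panel
Overall: the external panel 36/128 = 28.1%, the 2024 panel 68/232 = 29.3% → the 2024 panel
The 2024 panel wins overall and in every proposal group — no reversal.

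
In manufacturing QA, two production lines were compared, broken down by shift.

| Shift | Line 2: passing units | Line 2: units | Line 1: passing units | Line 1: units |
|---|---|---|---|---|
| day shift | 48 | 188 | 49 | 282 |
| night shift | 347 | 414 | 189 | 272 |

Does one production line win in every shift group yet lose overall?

No

Day shift: Line 2 48/188 = 25.5%, Line 1 49/282 = 17.4% → Line 2
Night shift: Line 2 347/414 = 83.8%, Line 1 189/272 = 69.5% → Line 2
Overall: Line 2 395/602 = 65.6%, Line 1 238/554 = 43.0% → Line 2
Line 2 wins overall and in every shift group — no reversal.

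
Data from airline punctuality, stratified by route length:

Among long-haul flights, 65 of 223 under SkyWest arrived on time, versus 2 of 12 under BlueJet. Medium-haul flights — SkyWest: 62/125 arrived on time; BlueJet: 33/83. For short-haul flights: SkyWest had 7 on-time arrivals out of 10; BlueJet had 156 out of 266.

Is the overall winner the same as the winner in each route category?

Long-haul: SkyWest 65/223 = 29.1%, BlueJet 2/12 = 16.7% → SkyWest
Medium-haul: SkyWest 62/125 = 49.6%, BlueJet 33/83 = 39.8% → SkyWest
Short-haul: SkyWest 7/10 = 70.0%, BlueJet 156/266 = 58.6% → SkyWest
Overall: SkyWest 134/358 = 37.4%, BlueJet 191/361 = 52.9% → BlueJet
SkyWest wins each route group but BlueJet wins overall — the comparison reverses. SkyWest's flights skew toward long-haul, which has a lower base rate.

No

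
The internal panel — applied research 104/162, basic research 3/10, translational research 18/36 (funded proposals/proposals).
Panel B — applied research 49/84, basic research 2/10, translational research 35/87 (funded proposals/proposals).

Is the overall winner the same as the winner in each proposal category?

Yes

Applied research: the internal panel 104/162 = 64.2%, Panel B 49/84 = 58.3% → the internal panel
Basic research: the internal panel 3/10 = 30.0%, Panel B 2/10 = 20.0% → the internal panel
Translational research: the internal panel 18/36 = 50.0%, Panel B 35/87 = 40.2% → the internal panel
Overall: the internal panel 125/208 = 60.1%, Panel B 86/181 = 47.5% → the internal panel
The internal panel wins overall and in every proposal group — no reversal.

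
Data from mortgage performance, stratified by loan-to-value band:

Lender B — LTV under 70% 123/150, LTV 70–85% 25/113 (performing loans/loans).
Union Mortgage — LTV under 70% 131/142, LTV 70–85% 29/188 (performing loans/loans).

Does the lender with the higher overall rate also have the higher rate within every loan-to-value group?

LTV under 70%: Lender B 123/150 = 82.0%, Union Mortgage 131/142 = 92.3% → Union Mortgage
LTV 70–85%: Lender B 25/113 = 22.1%, Union Mortgage 29/188 = 15.4% → Lender B
Overall: Lender B 148/263 = 56.3%, Union Mortgage 160/330 = 48.5% → Lender B
Neither sweeps: Lender B wins 1 of 2 groups, Union Mortgage wins 1. Lender B wins overall but not every group — no Simpson reversal.

No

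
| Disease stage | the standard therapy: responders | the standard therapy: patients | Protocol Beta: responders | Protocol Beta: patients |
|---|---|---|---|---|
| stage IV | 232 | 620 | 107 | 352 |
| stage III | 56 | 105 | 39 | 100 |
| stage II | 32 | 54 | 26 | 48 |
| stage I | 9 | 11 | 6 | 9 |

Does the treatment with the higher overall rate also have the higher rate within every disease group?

Stage IV: the standard therapy 232/620 = 37.4%, Protocol Beta 107/352 = 30.4% → the standard therapy
Stage III: the standard therapy 56/105 = 53.3%, Protocol Beta 39/100 = 39.0% → the standard therapy
Stage II: the standard therapy 32/54 = 59.3%, Protocol Beta 26/48 = 54.2% → the standard therapy
Stage I: the standard therapy 9/11 = 81.8%, Protocol Beta 6/9 = 66.7% → the standard therapy
Overall: the standard therapy 329/790 = 41.6%, Protocol Beta 178/509 = 35.0% → the standard therapy
The standard therapy wins overall and in every disease group — no reversal.

Yes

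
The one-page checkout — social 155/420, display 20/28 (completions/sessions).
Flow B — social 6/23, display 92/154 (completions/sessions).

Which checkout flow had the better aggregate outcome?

Flow B

Social: the one-page checkout 155/420 = 36.9%, Flow B 6/23 = 26.1% → the one-page checkout
Display: the one-page checkout 20/28 = 71.4%, Flow B 92/154 = 59.7% → the one-page checkout
Overall: the one-page checkout 175/448 = 39.1%, Flow B 98/177 = 55.4% → Flow B
(The one-page checkout wins every traffic group but Flow B wins overall — the one-page checkout's sessions skew toward the low-rate social group.)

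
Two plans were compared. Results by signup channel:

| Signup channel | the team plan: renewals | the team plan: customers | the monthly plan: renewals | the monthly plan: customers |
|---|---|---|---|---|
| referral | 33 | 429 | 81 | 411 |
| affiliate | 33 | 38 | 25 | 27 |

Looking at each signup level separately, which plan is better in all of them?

the monthly plan

Referral: the team plan 33/429 = 7.7%, the monthly plan 81/411 = 19.7% → the monthly plan
Affiliate: the team plan 33/38 = 86.8%, the monthly plan 25/27 = 92.6% → the monthly plan
The monthly plan has the higher rate in both groups.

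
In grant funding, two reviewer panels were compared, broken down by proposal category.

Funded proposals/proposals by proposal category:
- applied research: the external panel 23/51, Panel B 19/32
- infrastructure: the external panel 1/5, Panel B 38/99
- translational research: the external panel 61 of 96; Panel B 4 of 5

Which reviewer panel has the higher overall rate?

Applied research: the external panel 23/51 = 45.1%, Panel B 19/32 = 59.4% → Panel B
Infrastructure: the external panel 1/5 = 20.0%, Panel B 38/99 = 38.4% → Panel B
Translational research: the external panel 61/96 = 63.5%, Panel B 4/5 = 80.0% → Panel B
Overall: the external panel 85/152 = 55.9%, Panel B 61/136 = 44.9% → the external panel
(Panel B wins every proposal group but the external panel wins overall — Panel B's proposals skew toward the low-rate infrastructure group.)

the external panel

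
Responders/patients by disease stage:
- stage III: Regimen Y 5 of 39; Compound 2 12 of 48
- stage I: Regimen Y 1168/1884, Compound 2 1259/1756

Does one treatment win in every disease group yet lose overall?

No

Stage III: Regimen Y 5/39 = 12.8%, Compound 2 12/48 = 25.0% → Compound 2
Stage I: Regimen Y 1168/1884 = 62.0%, Compound 2 1259/1756 = 71.7% → Compound 2
Overall: Regimen Y 1173/1923 = 61.0%, Compound 2 1271/1804 = 70.5% → Compound 2
Compound 2 wins overall and in every disease group — no reversal.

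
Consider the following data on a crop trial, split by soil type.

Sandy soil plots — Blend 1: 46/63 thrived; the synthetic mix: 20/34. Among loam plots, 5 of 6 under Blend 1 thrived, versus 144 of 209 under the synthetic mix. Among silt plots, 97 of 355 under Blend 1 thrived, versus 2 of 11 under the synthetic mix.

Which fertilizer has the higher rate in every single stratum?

Blend 1

Sandy soil: Blend 1 46/63 = 73.0%, the synthetic mix 20/34 = 58.8% → Blend 1
Loam: Blend 1 5/6 = 83.3%, the synthetic mix 144/209 = 68.9% → Blend 1
Silt: Blend 1 97/355 = 27.3%, the synthetic mix 2/11 = 18.2% → Blend 1
Blend 1 has the higher rate in all 3 groups.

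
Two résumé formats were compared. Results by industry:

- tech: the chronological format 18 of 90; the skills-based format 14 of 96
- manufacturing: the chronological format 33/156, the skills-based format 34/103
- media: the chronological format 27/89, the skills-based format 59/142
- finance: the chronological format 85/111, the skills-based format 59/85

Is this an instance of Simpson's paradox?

No

Tech: the chronological format 18/90 = 20.0%, the skills-based format 14/96 = 14.6% → the chronological format
Manufacturing: the chronological format 33/156 = 21.2%, the skills-based format 34/103 = 33.0% → the skills-based format
Media: the chronological format 27/89 = 30.3%, the skills-based format 59/142 = 41.5% → the skills-based format
Finance: the chronological format 85/111 = 76.6%, the skills-based format 59/85 = 69.4% → the chronological format
Overall: the chronological format 163/446 = 36.5%, the skills-based format 166/426 = 39.0% → the skills-based format
Neither sweeps: the chronological format wins 2 of 4 groups, the skills-based format wins 2. The skills-based format wins overall but not every group — no Simpson reversal.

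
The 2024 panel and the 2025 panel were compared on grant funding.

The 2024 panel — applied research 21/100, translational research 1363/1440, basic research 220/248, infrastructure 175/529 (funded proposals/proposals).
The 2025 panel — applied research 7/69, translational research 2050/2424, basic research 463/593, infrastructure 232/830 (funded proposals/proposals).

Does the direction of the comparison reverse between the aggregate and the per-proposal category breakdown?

Applied research: the 2024 panel 21/100 = 21.0%, the 2025 panel 7/69 = 10.1% → the 2024 panel
Translational research: the 2024 panel 1363/1440 = 94.7%, the 2025 panel 2050/2424 = 84.6% → the 2024 panel
Basic research: the 2024 panel 220/248 = 88.7%, the 2025 panel 463/593 = 78.1% → the 2024 panel
Infrastructure: the 2024 panel 175/529 = 33.1%, the 2025 panel 232/830 = 28.0% → the 2024 panel
Overall: the 2024 panel 1779/2317 = 76.8%, the 2025 panel 2752/3916 = 70.3% → the 2024 panel
The 2024 panel wins overall and in every proposal group — no reversal.

No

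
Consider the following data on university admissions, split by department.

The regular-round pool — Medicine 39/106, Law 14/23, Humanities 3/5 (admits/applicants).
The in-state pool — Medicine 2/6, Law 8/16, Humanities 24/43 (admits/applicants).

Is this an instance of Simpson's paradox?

Yes

Medicine: the regular-round pool 39/106 = 36.8%, the in-state pool 2/6 = 33.3% → the regular-round pool
Law: the regular-round pool 14/23 = 60.9%, the in-state pool 8/16 = 50.0% → the regular-round pool
Humanities: the regular-round pool 3/5 = 60.0%, the in-state pool 24/43 = 55.8% → the regular-round pool
Overall: the regular-round pool 56/134 = 41.8%, the in-state pool 34/65 = 52.3% → the in-state pool
The regular-round pool wins each department group but the in-state pool wins overall — the comparison reverses. The regular-round pool's applicants skew toward Medicine, which has a lower base rate.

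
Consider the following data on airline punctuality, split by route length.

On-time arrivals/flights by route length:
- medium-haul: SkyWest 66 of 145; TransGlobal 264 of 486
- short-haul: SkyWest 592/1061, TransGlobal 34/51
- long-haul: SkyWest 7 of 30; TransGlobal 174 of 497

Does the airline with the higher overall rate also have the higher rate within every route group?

Medium-haul: SkyWest 66/145 = 45.5%, TransGlobal 264/486 = 54.3% → TransGlobal
Short-haul: SkyWest 592/1061 = 55.8%, TransGlobal 34/51 = 66.7% → TransGlobal
Long-haul: SkyWest 7/30 = 23.3%, TransGlobal 174/497 = 35.0% → TransGlobal
Overall: SkyWest 665/1236 = 53.8%, TransGlobal 472/1034 = 45.6% → SkyWest
TransGlobal wins each route group but SkyWest wins overall — the comparison reverses. TransGlobal's flights skew toward long-haul, which has a lower base rate.

No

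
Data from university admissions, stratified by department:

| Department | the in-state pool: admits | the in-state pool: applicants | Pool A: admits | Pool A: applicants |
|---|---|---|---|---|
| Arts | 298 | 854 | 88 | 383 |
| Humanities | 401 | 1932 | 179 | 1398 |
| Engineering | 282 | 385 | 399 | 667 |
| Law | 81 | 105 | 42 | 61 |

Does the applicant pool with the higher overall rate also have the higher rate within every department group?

Yes

Arts: the in-state pool 298/854 = 34.9%, Pool A 88/383 = 23.0% → the in-state pool
Humanities: the in-state pool 401/1932 = 20.8%, Pool A 179/1398 = 12.8% → the in-state pool
Engineering: the in-state pool 282/385 = 73.2%, Pool A 399/667 = 59.8% → the in-state pool
Law: the in-state pool 81/105 = 77.1%, Pool A 42/61 = 68.9% → the in-state pool
Overall: the in-state pool 1062/3276 = 32.4%, Pool A 708/2509 = 28.2% → the in-state pool
The in-state pool wins overall and in every department group — no reversal.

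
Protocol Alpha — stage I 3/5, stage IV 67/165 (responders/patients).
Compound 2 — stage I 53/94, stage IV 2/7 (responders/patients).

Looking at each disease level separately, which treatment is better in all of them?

Stage I: Protocol Alpha 3/5 = 60.0%, Compound 2 53/94 = 56.4% → Protocol Alpha
Stage IV: Protocol Alpha 67/165 = 40.6%, Compound 2 2/7 = 28.6% → Protocol Alpha
Protocol Alpha has the higher rate in both groups.

Protocol Alpha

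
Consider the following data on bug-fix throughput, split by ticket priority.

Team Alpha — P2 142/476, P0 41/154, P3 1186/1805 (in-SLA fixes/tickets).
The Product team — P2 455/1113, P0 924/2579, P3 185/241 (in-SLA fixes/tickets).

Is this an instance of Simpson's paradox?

Yes

P2: Team Alpha 142/476 = 29.8%, the Product team 455/1113 = 40.9% → the Product team
P0: Team Alpha 41/154 = 26.6%, the Product team 924/2579 = 35.8% → the Product team
P3: Team Alpha 1186/1805 = 65.7%, the Product team 185/241 = 76.8% → the Product team
Overall: Team Alpha 1369/2435 = 56.2%, the Product team 1564/3933 = 39.8% → Team Alpha
The Product team wins each ticket group but Team Alpha wins overall — the comparison reverses. The Product team's tickets skew toward P0, which has a lower base rate.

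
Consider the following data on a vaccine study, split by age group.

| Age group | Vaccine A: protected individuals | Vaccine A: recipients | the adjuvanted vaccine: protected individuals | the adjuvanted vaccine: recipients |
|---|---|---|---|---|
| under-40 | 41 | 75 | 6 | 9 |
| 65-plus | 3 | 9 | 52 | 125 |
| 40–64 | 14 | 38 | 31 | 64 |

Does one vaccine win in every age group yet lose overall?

Yes

Under-40: Vaccine A 41/75 = 54.7%, the adjuvanted vaccine 6/9 = 66.7% → the adjuvanted vaccine
65-plus: Vaccine A 3/9 = 33.3%, the adjuvanted vaccine 52/125 = 41.6% → the adjuvanted vaccine
40–64: Vaccine A 14/38 = 36.8%, the adjuvanted vaccine 31/64 = 48.4% → the adjuvanted vaccine
Overall: Vaccine A 58/122 = 47.5%, the adjuvanted vaccine 89/198 = 44.9% → Vaccine A
The adjuvanted vaccine wins each age group but Vaccine A wins overall — the comparison reverses. The adjuvanted vaccine's recipients skew toward 65-plus, which has a lower base rate.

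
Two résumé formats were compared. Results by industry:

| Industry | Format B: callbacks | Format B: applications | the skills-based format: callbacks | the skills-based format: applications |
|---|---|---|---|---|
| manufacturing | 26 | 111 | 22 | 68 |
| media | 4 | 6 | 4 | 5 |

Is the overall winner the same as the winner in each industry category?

Yes

Manufacturing: Format B 26/111 = 23.4%, the skills-based format 22/68 = 32.4% → the skills-based format
Media: Format B 4/6 = 66.7%, the skills-based format 4/5 = 80.0% → the skills-based format
Overall: Format B 30/117 = 25.6%, the skills-based format 26/73 = 35.6% → the skills-based format
The skills-based format wins overall and in every industry group — no reversal.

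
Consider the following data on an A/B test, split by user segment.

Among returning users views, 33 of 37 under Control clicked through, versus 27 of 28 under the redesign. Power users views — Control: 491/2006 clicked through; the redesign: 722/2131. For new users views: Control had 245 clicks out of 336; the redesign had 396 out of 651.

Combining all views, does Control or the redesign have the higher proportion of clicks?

the redesign

Returning users: Control 33/37 = 89.2%, the redesign 27/28 = 96.4% → the redesign
Power users: Control 491/2006 = 24.5%, the redesign 722/2131 = 33.9% → the redesign
New users: Control 245/336 = 72.9%, the redesign 396/651 = 60.8% → Control
Overall: Control 769/2379 = 32.3%, the redesign 1145/2810 = 40.7% → the redesign
(Neither sweeps every user group, but the redesign has the higher pooled rate.)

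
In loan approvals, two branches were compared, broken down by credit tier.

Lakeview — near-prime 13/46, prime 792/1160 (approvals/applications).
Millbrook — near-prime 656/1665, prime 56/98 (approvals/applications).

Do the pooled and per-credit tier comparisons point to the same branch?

No

Near-prime: Lakeview 13/46 = 28.3%, Millbrook 656/1665 = 39.4% → Millbrook
Prime: Lakeview 792/1160 = 68.3%, Millbrook 56/98 = 57.1% → Lakeview
Overall: Lakeview 805/1206 = 66.7%, Millbrook 712/1763 = 40.4% → Lakeview
Neither sweeps: Lakeview wins 1 of 2 groups, Millbrook wins 1. Lakeview wins overall but not every group — no Simpson reversal.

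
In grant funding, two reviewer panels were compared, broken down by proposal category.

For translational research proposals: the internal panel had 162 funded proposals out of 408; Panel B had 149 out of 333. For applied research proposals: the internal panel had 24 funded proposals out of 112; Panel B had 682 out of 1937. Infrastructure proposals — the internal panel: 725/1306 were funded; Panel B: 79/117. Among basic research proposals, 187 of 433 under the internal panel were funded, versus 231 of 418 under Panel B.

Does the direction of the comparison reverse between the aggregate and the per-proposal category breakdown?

Translational research: the internal panel 162/408 = 39.7%, Panel B 149/333 = 44.7% → Panel B
Applied research: the internal panel 24/112 = 21.4%, Panel B 682/1937 = 35.2% → Panel B
Infrastructure: the internal panel 725/1306 = 55.5%, Panel B 79/117 = 67.5% → Panel B
Basic research: the internal panel 187/433 = 43.2%, Panel B 231/418 = 55.3% → Panel B
Overall: the internal panel 1098/2259 = 48.6%, Panel B 1141/2805 = 40.7% → the internal panel
Panel B wins each proposal group but the internal panel wins overall — the comparison reverses. Panel B's proposals skew toward applied research, which has a lower base rate.

Yes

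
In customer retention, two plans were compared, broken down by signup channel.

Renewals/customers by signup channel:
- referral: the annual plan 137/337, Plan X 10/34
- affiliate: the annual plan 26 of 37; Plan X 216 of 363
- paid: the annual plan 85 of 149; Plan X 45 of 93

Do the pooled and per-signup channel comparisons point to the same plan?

Referral: the annual plan 137/337 = 40.7%, Plan X 10/34 = 29.4% → the annual plan
Affiliate: the annual plan 26/37 = 70.3%, Plan X 216/363 = 59.5% → the annual plan
Paid: the annual plan 85/149 = 57.0%, Plan X 45/93 = 48.4% → the annual plan
Overall: the annual plan 248/523 = 47.4%, Plan X 271/490 = 55.3% → Plan X
The annual plan wins each signup group but Plan X wins overall — the comparison reverses. The annual plan's customers skew toward referral, which has a lower base rate.

No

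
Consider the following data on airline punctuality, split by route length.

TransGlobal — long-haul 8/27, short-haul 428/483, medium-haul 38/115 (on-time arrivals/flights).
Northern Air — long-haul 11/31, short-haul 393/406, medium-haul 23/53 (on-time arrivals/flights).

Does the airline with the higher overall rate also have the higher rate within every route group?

Yes

Long-haul: TransGlobal 8/27 = 29.6%, Northern Air 11/31 = 35.5% → Northern Air
Short-haul: TransGlobal 428/483 = 88.6%, Northern Air 393/406 = 96.8% → Northern Air
Medium-haul: TransGlobal 38/115 = 33.0%, Northern Air 23/53 = 43.4% → Northern Air
Overall: TransGlobal 474/625 = 75.8%, Northern Air 427/490 = 87.1% → Northern Air
Northern Air wins overall and in every route group — no reversal.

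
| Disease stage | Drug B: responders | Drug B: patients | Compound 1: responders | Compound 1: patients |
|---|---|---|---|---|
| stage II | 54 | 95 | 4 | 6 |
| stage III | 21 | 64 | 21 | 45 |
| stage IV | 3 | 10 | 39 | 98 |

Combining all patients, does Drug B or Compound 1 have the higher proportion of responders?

Stage II: Drug B 54/95 = 56.8%, Compound 1 4/6 = 66.7% → Compound 1
Stage III: Drug B 21/64 = 32.8%, Compound 1 21/45 = 46.7% → Compound 1
Stage IV: Drug B 3/10 = 30.0%, Compound 1 39/98 = 39.8% → Compound 1
Overall: Drug B 78/169 = 46.2%, Compound 1 64/149 = 43.0% → Drug B
(Compound 1 wins every disease group but Drug B wins overall — Compound 1's patients skew toward the low-rate stage IV group.)

Drug B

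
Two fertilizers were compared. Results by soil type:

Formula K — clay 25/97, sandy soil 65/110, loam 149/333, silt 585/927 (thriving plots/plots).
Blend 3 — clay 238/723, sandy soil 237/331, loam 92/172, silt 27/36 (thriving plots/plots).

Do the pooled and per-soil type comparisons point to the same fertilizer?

Clay: Formula K 25/97 = 25.8%, Blend 3 238/723 = 32.9% → Blend 3
Sandy soil: Formula K 65/110 = 59.1%, Blend 3 237/331 = 71.6% → Blend 3
Loam: Formula K 149/333 = 44.7%, Blend 3 92/172 = 53.5% → Blend 3
Silt: Formula K 585/927 = 63.1%, Blend 3 27/36 = 75.0% → Blend 3
Overall: Formula K 824/1467 = 56.2%, Blend 3 594/1262 = 47.1% → Formula K
Blend 3 wins each soil group but Formula K wins overall — the comparison reverses. Blend 3's plots skew toward clay, which has a lower base rate.

No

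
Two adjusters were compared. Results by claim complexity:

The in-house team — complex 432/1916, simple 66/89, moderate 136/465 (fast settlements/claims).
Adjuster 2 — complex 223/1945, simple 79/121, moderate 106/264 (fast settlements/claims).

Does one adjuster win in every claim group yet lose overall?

Complex: the in-house team 432/1916 = 22.5%, Adjuster 2 223/1945 = 11.5% → the in-house team
Simple: the in-house team 66/89 = 74.2%, Adjuster 2 79/121 = 65.3% → the in-house team
Moderate: the in-house team 136/465 = 29.2%, Adjuster 2 106/264 = 40.2% → Adjuster 2
Overall: the in-house team 634/2470 = 25.7%, Adjuster 2 408/2330 = 17.5% → the in-house team
Neither sweeps: the in-house team wins 2 of 3 groups, Adjuster 2 wins 1. The in-house team wins overall but not every group — no Simpson reversal.

No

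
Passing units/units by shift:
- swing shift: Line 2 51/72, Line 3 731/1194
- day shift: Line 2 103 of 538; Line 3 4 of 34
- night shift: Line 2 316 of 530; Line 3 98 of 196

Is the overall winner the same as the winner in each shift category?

No

Swing shift: Line 2 51/72 = 70.8%, Line 3 731/1194 = 61.2% → Line 2
Day shift: Line 2 103/538 = 19.1%, Line 3 4/34 = 11.8% → Line 2
Night shift: Line 2 316/530 = 59.6%, Line 3 98/196 = 50.0% → Line 2
Overall: Line 2 470/1140 = 41.2%, Line 3 833/1424 = 58.5% → Line 3
Line 2 wins each shift group but Line 3 wins overall — the comparison reverses. Line 2's units skew toward day shift, which has a lower base rate.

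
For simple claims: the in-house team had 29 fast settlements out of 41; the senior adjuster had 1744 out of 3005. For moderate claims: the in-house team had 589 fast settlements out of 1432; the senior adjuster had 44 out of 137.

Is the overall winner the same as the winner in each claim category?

Simple: the in-house team 29/41 = 70.7%, the senior adjuster 1744/3005 = 58.0% → the in-house team
Moderate: the in-house team 589/1432 = 41.1%, the senior adjuster 44/137 = 32.1% → the in-house team
Overall: the in-house team 618/1473 = 42.0%, the senior adjuster 1788/3142 = 56.9% → the senior adjuster
The in-house team wins each claim group but the senior adjuster wins overall — the comparison reverses. The in-house team's claims skew toward moderate, which has a lower base rate.

No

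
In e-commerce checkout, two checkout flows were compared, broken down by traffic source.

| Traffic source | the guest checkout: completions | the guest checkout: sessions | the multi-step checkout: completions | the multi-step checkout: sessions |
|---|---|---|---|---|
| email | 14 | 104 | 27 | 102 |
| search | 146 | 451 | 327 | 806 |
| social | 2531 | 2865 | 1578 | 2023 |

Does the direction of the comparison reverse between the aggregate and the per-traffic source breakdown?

No

Email: the guest checkout 14/104 = 13.5%, the multi-step checkout 27/102 = 26.5% → the multi-step checkout
Search: the guest checkout 146/451 = 32.4%, the multi-step checkout 327/806 = 40.6% → the multi-step checkout
Social: the guest checkout 2531/2865 = 88.3%, the multi-step checkout 1578/2023 = 78.0% → the guest checkout
Overall: the guest checkout 2691/3420 = 78.7%, the multi-step checkout 1932/2931 = 65.9% → the guest checkout
Neither sweeps: the guest checkout wins 1 of 3 groups, the multi-step checkout wins 2. The guest checkout wins overall but not every group — no Simpson reversal.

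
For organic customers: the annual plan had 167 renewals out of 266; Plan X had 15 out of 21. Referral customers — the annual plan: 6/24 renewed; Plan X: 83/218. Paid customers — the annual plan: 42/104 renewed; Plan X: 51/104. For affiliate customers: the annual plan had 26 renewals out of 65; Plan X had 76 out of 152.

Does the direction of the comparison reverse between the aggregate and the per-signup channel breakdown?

Yes

Organic: the annual plan 167/266 = 62.8%, Plan X 15/21 = 71.4% → Plan X
Referral: the annual plan 6/24 = 25.0%, Plan X 83/218 = 38.1% → Plan X
Paid: the annual plan 42/104 = 40.4%, Plan X 51/104 = 49.0% → Plan X
Affiliate: the annual plan 26/65 = 40.0%, Plan X 76/152 = 50.0% → Plan X
Overall: the annual plan 241/459 = 52.5%, Plan X 225/495 = 45.5% → the annual plan
Plan X wins each signup group but the annual plan wins overall — the comparison reverses. Plan X's customers skew toward referral, which has a lower base rate.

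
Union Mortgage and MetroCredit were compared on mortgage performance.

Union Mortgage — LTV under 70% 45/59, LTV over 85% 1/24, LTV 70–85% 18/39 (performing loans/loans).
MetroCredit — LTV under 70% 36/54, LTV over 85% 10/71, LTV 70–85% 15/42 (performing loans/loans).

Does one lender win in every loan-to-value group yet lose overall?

LTV under 70%: Union Mortgage 45/59 = 76.3%, MetroCredit 36/54 = 66.7% → Union Mortgage
LTV over 85%: Union Mortgage 1/24 = 4.2%, MetroCredit 10/71 = 14.1% → MetroCredit
LTV 70–85%: Union Mortgage 18/39 = 46.2%, MetroCredit 15/42 = 35.7% → Union Mortgage
Overall: Union Mortgage 64/122 = 52.5%, MetroCredit 61/167 = 36.5% → Union Mortgage
Neither sweeps: Union Mortgage wins 2 of 3 groups, MetroCredit wins 1. Union Mortgage wins overall but not every group — no Simpson reversal.

No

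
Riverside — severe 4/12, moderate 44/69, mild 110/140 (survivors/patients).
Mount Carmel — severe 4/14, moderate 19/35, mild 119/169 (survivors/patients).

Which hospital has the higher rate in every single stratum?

Riverside

Severe: Riverside 4/12 = 33.3%, Mount Carmel 4/14 = 28.6% → Riverside
Moderate: Riverside 44/69 = 63.8%, Mount Carmel 19/35 = 54.3% → Riverside
Mild: Riverside 110/140 = 78.6%, Mount Carmel 119/169 = 70.4% → Riverside
Riverside has the higher rate in all 3 groups.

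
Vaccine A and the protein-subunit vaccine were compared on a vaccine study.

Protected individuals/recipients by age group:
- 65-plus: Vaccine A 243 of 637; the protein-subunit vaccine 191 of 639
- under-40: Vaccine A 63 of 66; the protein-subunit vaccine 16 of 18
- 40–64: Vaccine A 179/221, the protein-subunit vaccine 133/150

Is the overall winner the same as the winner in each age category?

65-plus: Vaccine A 243/637 = 38.1%, the protein-subunit vaccine 191/639 = 29.9% → Vaccine A
Under-40: Vaccine A 63/66 = 95.5%, the protein-subunit vaccine 16/18 = 88.9% → Vaccine A
40–64: Vaccine A 179/221 = 81.0%, the protein-subunit vaccine 133/150 = 88.7% → the protein-subunit vaccine
Overall: Vaccine A 485/924 = 52.5%, the protein-subunit vaccine 340/807 = 42.1% → Vaccine A
Neither sweeps: Vaccine A wins 2 of 3 groups, the protein-subunit vaccine wins 1. Vaccine A wins overall but not every group — no Simpson reversal.

No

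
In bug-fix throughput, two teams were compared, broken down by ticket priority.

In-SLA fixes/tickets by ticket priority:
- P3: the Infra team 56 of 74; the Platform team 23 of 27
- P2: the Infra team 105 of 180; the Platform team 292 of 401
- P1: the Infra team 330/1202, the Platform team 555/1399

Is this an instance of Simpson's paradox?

P3: the Infra team 56/74 = 75.7%, the Platform team 23/27 = 85.2% → the Platform team
P2: the Infra team 105/180 = 58.3%, the Platform team 292/401 = 72.8% → the Platform team
P1: the Infra team 330/1202 = 27.5%, the Platform team 555/1399 = 39.7% → the Platform team
Overall: the Infra team 491/1456 = 33.7%, the Platform team 870/1827 = 47.6% → the Platform team
The Platform team wins overall and in every ticket group — no reversal.

No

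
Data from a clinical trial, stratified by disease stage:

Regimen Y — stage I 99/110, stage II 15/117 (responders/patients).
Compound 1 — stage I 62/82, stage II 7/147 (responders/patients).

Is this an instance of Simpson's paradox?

Stage I: Regimen Y 99/110 = 90.0%, Compound 1 62/82 = 75.6% → Regimen Y
Stage II: Regimen Y 15/117 = 12.8%, Compound 1 7/147 = 4.8% → Regimen Y
Overall: Regimen Y 114/227 = 50.2%, Compound 1 69/229 = 30.1% → Regimen Y
Regimen Y wins overall and in every disease group — no reversal.

No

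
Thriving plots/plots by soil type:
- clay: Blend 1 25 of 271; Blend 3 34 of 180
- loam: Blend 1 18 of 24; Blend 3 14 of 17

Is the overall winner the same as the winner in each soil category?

Yes

Clay: Blend 1 25/271 = 9.2%, Blend 3 34/180 = 18.9% → Blend 3
Loam: Blend 1 18/24 = 75.0%, Blend 3 14/17 = 82.4% → Blend 3
Overall: Blend 1 43/295 = 14.6%, Blend 3 48/197 = 24.4% → Blend 3
Blend 3 wins overall and in every soil group — no reversal.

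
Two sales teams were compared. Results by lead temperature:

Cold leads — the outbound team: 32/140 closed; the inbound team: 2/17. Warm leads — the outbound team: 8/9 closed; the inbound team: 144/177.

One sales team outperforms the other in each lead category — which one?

the outbound team

Cold: the outbound team 32/140 = 22.9%, the inbound team 2/17 = 11.8% → the outbound team
Warm: the outbound team 8/9 = 88.9%, the inbound team 144/177 = 81.4% → the outbound team
The outbound team has the higher rate in both groups.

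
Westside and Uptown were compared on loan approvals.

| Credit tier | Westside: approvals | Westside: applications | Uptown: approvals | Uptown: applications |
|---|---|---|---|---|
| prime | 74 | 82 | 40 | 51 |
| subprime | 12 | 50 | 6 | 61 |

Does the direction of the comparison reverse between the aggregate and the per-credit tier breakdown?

No

Prime: Westside 74/82 = 90.2%, Uptown 40/51 = 78.4% → Westside
Subprime: Westside 12/50 = 24.0%, Uptown 6/61 = 9.8% → Westside
Overall: Westside 86/132 = 65.2%, Uptown 46/112 = 41.1% → Westside
Westside wins overall and in every credit group — no reversal.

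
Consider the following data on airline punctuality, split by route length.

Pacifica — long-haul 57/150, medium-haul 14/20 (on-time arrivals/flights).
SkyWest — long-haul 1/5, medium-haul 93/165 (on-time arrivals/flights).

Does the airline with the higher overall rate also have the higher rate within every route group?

No

Long-haul: Pacifica 57/150 = 38.0%, SkyWest 1/5 = 20.0% → Pacifica
Medium-haul: Pacifica 14/20 = 70.0%, SkyWest 93/165 = 56.4% → Pacifica
Overall: Pacifica 71/170 = 41.8%, SkyWest 94/170 = 55.3% → SkyWest
Pacifica wins each route group but SkyWest wins overall — the comparison reverses. Pacifica's flights skew toward long-haul, which has a lower base rate.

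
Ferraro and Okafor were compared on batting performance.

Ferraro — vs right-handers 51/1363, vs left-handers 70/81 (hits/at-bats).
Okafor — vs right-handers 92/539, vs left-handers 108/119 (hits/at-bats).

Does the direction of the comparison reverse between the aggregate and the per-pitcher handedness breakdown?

Vs right-handers: Ferraro 51/1363 = 3.7%, Okafor 92/539 = 17.1% → Okafor
Vs left-handers: Ferraro 70/81 = 86.4%, Okafor 108/119 = 90.8% → Okafor
Overall: Ferraro 121/1444 = 8.4%, Okafor 200/658 = 30.4% → Okafor
Okafor wins overall and in every pitcher group — no reversal.

No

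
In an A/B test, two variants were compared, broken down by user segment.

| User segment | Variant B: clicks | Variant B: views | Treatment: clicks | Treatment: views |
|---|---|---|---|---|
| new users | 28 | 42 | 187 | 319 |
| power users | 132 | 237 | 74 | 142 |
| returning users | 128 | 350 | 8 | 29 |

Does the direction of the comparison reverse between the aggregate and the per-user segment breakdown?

New users: Variant B 28/42 = 66.7%, Treatment 187/319 = 58.6% → Variant B
Power users: Variant B 132/237 = 55.7%, Treatment 74/142 = 52.1% → Variant B
Returning users: Variant B 128/350 = 36.6%, Treatment 8/29 = 27.6% → Variant B
Overall: Variant B 288/629 = 45.8%, Treatment 269/490 = 54.9% → Treatment
Variant B wins each user group but Treatment wins overall — the comparison reverses. Variant B's views skew toward returning users, which has a lower base rate.

Yes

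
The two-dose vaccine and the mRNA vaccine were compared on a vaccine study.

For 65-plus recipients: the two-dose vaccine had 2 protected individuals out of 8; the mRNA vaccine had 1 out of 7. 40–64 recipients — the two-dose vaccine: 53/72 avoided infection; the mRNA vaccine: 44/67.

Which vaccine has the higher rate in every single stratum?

65-plus: the two-dose vaccine 2/8 = 25.0%, the mRNA vaccine 1/7 = 14.3% → the two-dose vaccine
40–64: the two-dose vaccine 53/72 = 73.6%, the mRNA vaccine 44/67 = 65.7% → the two-dose vaccine
The two-dose vaccine has the higher rate in both groups.

the two-dose vaccine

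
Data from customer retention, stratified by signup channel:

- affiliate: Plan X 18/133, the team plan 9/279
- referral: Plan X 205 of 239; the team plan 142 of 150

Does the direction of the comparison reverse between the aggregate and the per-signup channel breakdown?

Affiliate: Plan X 18/133 = 13.5%, the team plan 9/279 = 3.2% → Plan X
Referral: Plan X 205/239 = 85.8%, the team plan 142/150 = 94.7% → the team plan
Overall: Plan X 223/372 = 59.9%, the team plan 151/429 = 35.2% → Plan X
Neither sweeps: Plan X wins 1 of 2 groups, the team plan wins 1. Plan X wins overall but not every group — no Simpson reversal.

No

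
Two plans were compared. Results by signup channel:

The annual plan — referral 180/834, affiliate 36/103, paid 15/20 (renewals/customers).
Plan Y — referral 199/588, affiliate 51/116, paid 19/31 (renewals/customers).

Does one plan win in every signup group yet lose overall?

Referral: the annual plan 180/834 = 21.6%, Plan Y 199/588 = 33.8% → Plan Y
Affiliate: the annual plan 36/103 = 35.0%, Plan Y 51/116 = 44.0% → Plan Y
Paid: the annual plan 15/20 = 75.0%, Plan Y 19/31 = 61.3% → the annual plan
Overall: the annual plan 231/957 = 24.1%, Plan Y 269/735 = 36.6% → Plan Y
Neither sweeps: the annual plan wins 1 of 3 groups, Plan Y wins 2. Plan Y wins overall but not every group — no Simpson reversal.

No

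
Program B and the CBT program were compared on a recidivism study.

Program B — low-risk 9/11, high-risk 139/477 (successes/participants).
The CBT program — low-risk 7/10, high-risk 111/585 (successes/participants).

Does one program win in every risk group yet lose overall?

Low-risk: Program B 9/11 = 81.8%, the CBT program 7/10 = 70.0% → Program B
High-risk: Program B 139/477 = 29.1%, the CBT program 111/585 = 19.0% → Program B
Overall: Program B 148/488 = 30.3%, the CBT program 118/595 = 19.8% → Program B
Program B wins overall and in every risk group — no reversal.

No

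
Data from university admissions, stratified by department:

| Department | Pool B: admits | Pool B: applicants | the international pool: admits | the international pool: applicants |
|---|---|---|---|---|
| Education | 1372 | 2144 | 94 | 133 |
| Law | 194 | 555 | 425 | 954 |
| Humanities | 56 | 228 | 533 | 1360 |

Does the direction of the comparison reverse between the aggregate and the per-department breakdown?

Education: Pool B 1372/2144 = 64.0%, the international pool 94/133 = 70.7% → the international pool
Law: Pool B 194/555 = 35.0%, the international pool 425/954 = 44.5% → the international pool
Humanities: Pool B 56/228 = 24.6%, the international pool 533/1360 = 39.2% → the international pool
Overall: Pool B 1622/2927 = 55.4%, the international pool 1052/2447 = 43.0% → Pool B
The international pool wins each department group but Pool B wins overall — the comparison reverses. The international pool's applicants skew toward Humanities, which has a lower base rate.

Yes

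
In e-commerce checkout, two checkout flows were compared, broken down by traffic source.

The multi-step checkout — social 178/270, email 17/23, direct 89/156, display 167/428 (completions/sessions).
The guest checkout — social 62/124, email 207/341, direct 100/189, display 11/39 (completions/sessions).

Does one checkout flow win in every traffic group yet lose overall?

Yes

Social: the multi-step checkout 178/270 = 65.9%, the guest checkout 62/124 = 50.0% → the multi-step checkout
Email: the multi-step checkout 17/23 = 73.9%, the guest checkout 207/341 = 60.7% → the multi-step checkout
Direct: the multi-step checkout 89/156 = 57.1%, the guest checkout 100/189 = 52.9% → the multi-step checkout
Display: the multi-step checkout 167/428 = 39.0%, the guest checkout 11/39 = 28.2% → the multi-step checkout
Overall: the multi-step checkout 451/877 = 51.4%, the guest checkout 380/693 = 54.8% → the guest checkout
The multi-step checkout wins each traffic group but the guest checkout wins overall — the comparison reverses. The multi-step checkout's sessions skew toward display, which has a lower base rate.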